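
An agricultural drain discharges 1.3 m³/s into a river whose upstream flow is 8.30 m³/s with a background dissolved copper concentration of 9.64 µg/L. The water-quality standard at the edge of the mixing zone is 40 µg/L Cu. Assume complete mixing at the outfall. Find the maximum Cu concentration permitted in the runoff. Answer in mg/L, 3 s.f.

0.234 mg/L

9.64 µg/L = 0.00964 mg/L.
40 µg/L = 0.04 mg/L.
Mass balance: 0.04·9.6 = 1.3·Cₑ + 8.3·0.00964.
Cₑ = (0.384 − 0.08001) / 1.3 = 0.2338 mg/L.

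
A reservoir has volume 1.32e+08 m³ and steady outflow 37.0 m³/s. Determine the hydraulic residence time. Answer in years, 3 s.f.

Q = 37.0 m³/s × 3.156e+07 s/yr = 1.168e+09 m³/yr.
Hydraulic residence time τ = V/Q = 1.32e+08/1.168e+09 = 0.113 yr.

0.113 yr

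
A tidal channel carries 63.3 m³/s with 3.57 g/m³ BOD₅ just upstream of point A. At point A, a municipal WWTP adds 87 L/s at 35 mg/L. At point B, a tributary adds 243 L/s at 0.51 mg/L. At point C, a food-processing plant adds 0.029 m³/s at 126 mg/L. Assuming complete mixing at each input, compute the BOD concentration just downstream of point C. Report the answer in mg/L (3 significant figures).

87 L/s = 0.087 m³/s.
After input A: C = (63.3·3.57 + 0.087·35) / 63.39 = 3.613 mg/L.
243 L/s = 0.243 m³/s.
After input B: C = (63.39·3.613 + 0.243·0.51) / 63.63 = 3.601 mg/L.
After input C: C = (63.63·3.601 + 0.029·126) / 63.66 = 3.657 mg/L.

3.66 mg/L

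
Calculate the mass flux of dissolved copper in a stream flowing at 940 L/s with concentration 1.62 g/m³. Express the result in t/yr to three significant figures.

940 L/s = 0.94 m³/s.
Mass flux = Q·C = 0.94 m³/s × 1.62 g/m³ = 1.523 g/s.
= 1.523 g/s × 31.56 = 48.06 t/yr.

48.1 t/yr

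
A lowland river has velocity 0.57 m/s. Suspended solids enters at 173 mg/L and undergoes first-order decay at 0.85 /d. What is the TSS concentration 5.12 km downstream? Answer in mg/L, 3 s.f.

Travel time t = 5.12 km / 0.57 m/s = 5120/0.57 = 8982 s = 0.104 d.
First-order decay: C = 173·exp(−0.85·0.104) = 173·0.9154 = 158.4 mg/L.

158 mg/L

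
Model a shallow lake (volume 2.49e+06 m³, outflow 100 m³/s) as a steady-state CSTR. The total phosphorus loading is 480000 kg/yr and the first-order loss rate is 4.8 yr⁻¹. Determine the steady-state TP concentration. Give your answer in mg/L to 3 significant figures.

Outflow Q = 100 m³/s × 3.156e+07 s/yr = 3.156e+09 m³/yr.
Steady-state CSTR mass balance: W = Q·C + k·V·C, so C = W/(Q + kV).
Q + kV = 3.156e+09 + 4.8·2.49e+06 = 3.168e+09 m³/yr.
C = 480000/3.168e+09 = 0.0001515 kg/m³ = 0.1515 mg/L.

0.152 mg/L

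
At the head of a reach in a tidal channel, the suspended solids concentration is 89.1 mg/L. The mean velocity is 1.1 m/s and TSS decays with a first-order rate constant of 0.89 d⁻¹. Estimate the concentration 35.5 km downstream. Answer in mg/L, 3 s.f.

63.9 mg/L

Travel time t = 35.5 km / 1.1 m/s = 3.55e+04/1.1 = 3.227e+04 s = 0.3735 d.
First-order decay: C = 89.1·exp(−0.89·0.3735) = 89.1·0.7172 = 63.9 mg/L.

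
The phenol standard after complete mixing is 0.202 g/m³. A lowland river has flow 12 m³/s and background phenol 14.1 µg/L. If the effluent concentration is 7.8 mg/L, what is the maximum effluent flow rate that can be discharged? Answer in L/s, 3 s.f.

297 L/s

14.1 µg/L = 0.0141 mg/L.
Mass balance at complete mixing: C_std·(Q_w + Q_r) = Q_w·C_e + Q_r·C_b.
Rearranging, Q_w = Q_r·(C_std − C_b)/(C_e − C_std) = 12·(0.202 − 0.0141) / (7.8 − 0.202) = 0.2968 m³/s.
= 296.8 L/s.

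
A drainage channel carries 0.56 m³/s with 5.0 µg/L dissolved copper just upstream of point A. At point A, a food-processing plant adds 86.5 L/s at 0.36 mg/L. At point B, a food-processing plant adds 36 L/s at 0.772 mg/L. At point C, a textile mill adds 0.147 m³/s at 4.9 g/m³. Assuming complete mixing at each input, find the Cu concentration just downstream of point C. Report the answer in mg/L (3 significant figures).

5.0 µg/L = 0.005 mg/L.
86.5 L/s = 0.0865 m³/s.
After input A: C = (0.56·0.005 + 0.0865·0.36) / 0.6465 = 0.0525 mg/L.
36 L/s = 0.036 m³/s.
After input B: C = (0.6465·0.0525 + 0.036·0.772) / 0.6825 = 0.09045 mg/L.
After input C: C = (0.6825·0.09045 + 0.147·4.9) / 0.8295 = 0.9428 mg/L.

0.943 mg/L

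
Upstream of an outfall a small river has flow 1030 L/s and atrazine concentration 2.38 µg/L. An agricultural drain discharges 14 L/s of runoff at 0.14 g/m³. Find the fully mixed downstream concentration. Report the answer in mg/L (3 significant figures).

14 L/s = 0.014 m³/s.
1030 L/s = 1.03 m³/s.
2.38 µg/L = 0.00238 mg/L.
Flow-weighted mixing gives C = (0.014·0.14 + 1.03·0.00238) / (0.014 + 1.03) = 0.004411/1.044 = 0.004225 mg/L.

0.00423 mg/L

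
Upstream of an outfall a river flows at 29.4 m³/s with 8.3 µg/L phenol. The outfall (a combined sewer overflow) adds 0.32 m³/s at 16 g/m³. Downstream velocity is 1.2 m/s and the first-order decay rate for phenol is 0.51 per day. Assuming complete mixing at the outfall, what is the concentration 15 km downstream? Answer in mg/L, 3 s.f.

0.168 mg/L

8.3 µg/L = 0.0083 mg/L.
After complete mixing, C₀ = (0.32·16 + 29.4·0.0083) / 29.72 = 0.1805 mg/L.
Travel time t = 1.5e+04 m / 1.2 m/s = 1.25e+04 s = 0.1447 d.
C = 0.1805·exp(−0.51·0.1447) = 0.1805·0.9289 = 0.1676 mg/L.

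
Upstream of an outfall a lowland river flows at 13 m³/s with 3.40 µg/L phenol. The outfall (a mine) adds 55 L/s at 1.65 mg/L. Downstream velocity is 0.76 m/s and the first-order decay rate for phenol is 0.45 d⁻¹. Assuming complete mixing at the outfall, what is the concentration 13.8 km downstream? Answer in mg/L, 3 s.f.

0.00940 mg/L

55 L/s = 0.055 m³/s.
3.40 µg/L = 0.0034 mg/L.
After complete mixing, C₀ = (0.055·1.65 + 13·0.0034) / 13.05 = 0.01034 mg/L.
Travel time t = 1.38e+04 m / 0.76 m/s = 1.816e+04 s = 0.2102 d.
C = 0.01034·exp(−0.45·0.2102) = 0.01034·0.9098 = 0.009404 mg/L.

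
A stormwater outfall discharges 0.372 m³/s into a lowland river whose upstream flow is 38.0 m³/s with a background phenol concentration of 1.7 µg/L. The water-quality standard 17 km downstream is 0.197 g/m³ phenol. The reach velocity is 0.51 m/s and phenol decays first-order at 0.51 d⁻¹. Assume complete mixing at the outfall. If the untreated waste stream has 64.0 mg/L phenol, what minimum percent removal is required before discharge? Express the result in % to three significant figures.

1.7 µg/L = 0.0017 mg/L.
Travel time to the compliance point: t = 1.7e+04/0.51 = 3.333e+04 s = 0.3858 d; decay factor exp(−0.51·0.3858) = 0.8214.
So the concentration just after mixing may be at most 0.197/0.8214 = 0.2398 mg/L.
Mass balance: 0.2398·38.37 = 0.372·Cₑ + 38·0.0017.
Cₑ = (9.203 − 0.0646) / 0.372 = 24.57 mg/L.
Required removal = 1 − 24.57/64.0 = 61.62 %.

61.6 %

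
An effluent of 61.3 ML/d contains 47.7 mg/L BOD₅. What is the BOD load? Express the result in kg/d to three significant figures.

2920 kg/d

61.3 ML/d = 0.7095 m³/s.
Mass flux = Q·C = 0.7095 m³/s × 47.7 g/m³ = 33.84 g/s.
= 33.84 g/s × 86.4 = 2924 kg/d.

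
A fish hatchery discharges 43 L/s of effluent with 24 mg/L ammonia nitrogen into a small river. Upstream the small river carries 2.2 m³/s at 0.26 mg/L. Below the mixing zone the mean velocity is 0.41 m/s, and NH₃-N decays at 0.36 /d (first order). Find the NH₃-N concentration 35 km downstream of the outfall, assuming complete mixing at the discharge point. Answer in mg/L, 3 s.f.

43 L/s = 0.043 m³/s.
After complete mixing, C₀ = (0.043·24 + 2.2·0.26) / 2.243 = 0.7151 mg/L.
Travel time t = 3.5e+04 m / 0.41 m/s = 8.537e+04 s = 0.988 d.
C = 0.7151·exp(−0.36·0.988) = 0.7151·0.7007 = 0.5011 mg/L.

0.501 mg/L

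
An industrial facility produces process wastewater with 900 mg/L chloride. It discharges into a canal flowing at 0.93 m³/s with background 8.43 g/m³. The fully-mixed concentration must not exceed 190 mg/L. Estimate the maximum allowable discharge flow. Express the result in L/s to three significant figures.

238 L/s

Mass balance at complete mixing: C_std·(Q_w + Q_r) = Q_w·C_e + Q_r·C_b.
Rearranging, Q_w = Q_r·(C_std − C_b)/(C_e − C_std) = 0.93·(190 − 8.43) / (900 − 190) = 0.2378 m³/s.
= 237.8 L/s.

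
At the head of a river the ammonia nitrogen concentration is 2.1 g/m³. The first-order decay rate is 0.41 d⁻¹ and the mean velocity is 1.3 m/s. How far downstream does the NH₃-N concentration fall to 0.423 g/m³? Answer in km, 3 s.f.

From C = C₀·e^(−kt), t = ln(C₀/C)/k = ln(2.1/0.423)/0.41 = 1.602/0.41 = 3.908 d.
Distance = v·t = 1.3 m/s × 3.377e+05 s = 4.39e+05 m = 439 km.

439 km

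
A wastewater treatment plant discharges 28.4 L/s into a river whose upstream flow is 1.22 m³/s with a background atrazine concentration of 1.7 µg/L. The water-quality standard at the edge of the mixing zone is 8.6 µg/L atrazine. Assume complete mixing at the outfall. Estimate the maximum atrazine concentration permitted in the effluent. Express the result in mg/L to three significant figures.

28.4 L/s = 0.0284 m³/s.
1.7 µg/L = 0.0017 mg/L.
8.6 µg/L = 0.0086 mg/L.
Mass balance: 0.0086·1.248 = 0.0284·Cₑ + 1.22·0.0017.
Cₑ = (0.01074 − 0.002074) / 0.0284 = 0.305 mg/L.

0.305 mg/L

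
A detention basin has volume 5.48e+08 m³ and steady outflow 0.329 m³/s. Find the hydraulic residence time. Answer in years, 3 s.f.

52.8 yr

Q = 0.329 m³/s × 3.156e+07 s/yr = 1.038e+07 m³/yr.
Hydraulic residence time τ = V/Q = 5.48e+08/1.038e+07 = 52.78 yr.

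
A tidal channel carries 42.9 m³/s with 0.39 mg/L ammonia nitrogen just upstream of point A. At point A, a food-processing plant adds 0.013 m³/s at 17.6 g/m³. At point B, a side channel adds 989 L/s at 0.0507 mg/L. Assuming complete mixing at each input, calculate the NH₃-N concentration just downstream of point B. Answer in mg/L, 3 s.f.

0.387 mg/L

After input A: C = (42.9·0.39 + 0.013·17.6) / 42.91 = 0.3952 mg/L.
989 L/s = 0.989 m³/s.
After input B: C = (42.91·0.3952 + 0.989·0.0507) / 43.9 = 0.3875 mg/L.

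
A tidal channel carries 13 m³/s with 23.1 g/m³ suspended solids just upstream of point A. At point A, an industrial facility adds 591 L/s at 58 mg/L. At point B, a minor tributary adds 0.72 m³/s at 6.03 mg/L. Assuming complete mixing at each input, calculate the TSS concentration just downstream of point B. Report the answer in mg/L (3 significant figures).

23.7 mg/L

591 L/s = 0.591 m³/s.
After input A: C = (13·23.1 + 0.591·58) / 13.59 = 24.62 mg/L.
After input B: C = (13.59·24.62 + 0.72·6.03) / 14.31 = 23.68 mg/L.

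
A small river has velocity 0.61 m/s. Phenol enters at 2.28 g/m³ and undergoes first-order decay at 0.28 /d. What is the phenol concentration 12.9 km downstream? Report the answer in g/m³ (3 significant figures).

Travel time t = 12.9 km / 0.61 m/s = 1.29e+04/0.61 = 2.115e+04 s = 0.2448 d.
First-order decay: C = 2.28·exp(−0.28·0.2448) = 2.28·0.9338 = 2.129 g/m³.

2.13 g/m³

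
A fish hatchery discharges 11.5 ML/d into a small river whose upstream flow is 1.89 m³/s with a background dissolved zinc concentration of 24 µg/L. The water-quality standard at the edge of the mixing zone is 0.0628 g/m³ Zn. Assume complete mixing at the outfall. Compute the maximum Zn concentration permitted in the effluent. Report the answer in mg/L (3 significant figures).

0.614 mg/L

11.5 ML/d = 0.1331 m³/s.
24 µg/L = 0.024 mg/L.
Mass balance: 0.0628·2.023 = 0.1331·Cₑ + 1.89·0.024.
Cₑ = (0.1271 − 0.04536) / 0.1331 = 0.6137 mg/L.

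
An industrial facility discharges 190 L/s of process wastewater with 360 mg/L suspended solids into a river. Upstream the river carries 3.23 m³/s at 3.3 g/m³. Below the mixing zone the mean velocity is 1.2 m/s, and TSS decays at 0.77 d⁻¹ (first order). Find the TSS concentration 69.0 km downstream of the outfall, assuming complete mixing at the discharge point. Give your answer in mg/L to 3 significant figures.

190 L/s = 0.19 m³/s.
After complete mixing, C₀ = (0.19·360 + 3.23·3.3) / 3.42 = 23.12 mg/L.
Travel time t = 6.9e+04 m / 1.2 m/s = 5.75e+04 s = 0.6655 d.
C = 23.12·exp(−0.77·0.6655) = 23.12·0.599 = 13.85 mg/L.

13.8 mg/L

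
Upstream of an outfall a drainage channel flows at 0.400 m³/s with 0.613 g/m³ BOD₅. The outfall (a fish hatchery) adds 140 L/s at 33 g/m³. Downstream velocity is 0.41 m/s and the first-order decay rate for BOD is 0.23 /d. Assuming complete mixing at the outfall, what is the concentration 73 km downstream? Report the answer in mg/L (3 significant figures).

140 L/s = 0.14 m³/s.
After complete mixing, C₀ = (0.14·33 + 0.4·0.613) / 0.54 = 9.01 mg/L.
Travel time t = 7.3e+04 m / 0.41 m/s = 1.78e+05 s = 2.061 d.
C = 9.01·exp(−0.23·2.061) = 9.01·0.6225 = 5.609 mg/L.

5.61 mg/L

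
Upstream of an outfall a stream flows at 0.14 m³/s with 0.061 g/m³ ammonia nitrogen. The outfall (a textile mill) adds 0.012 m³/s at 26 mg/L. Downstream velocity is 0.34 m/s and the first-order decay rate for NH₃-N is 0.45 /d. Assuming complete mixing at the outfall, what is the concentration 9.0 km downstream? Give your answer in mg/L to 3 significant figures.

1.84 mg/L

After complete mixing, C₀ = (0.012·26 + 0.14·0.061) / 0.152 = 2.109 mg/L.
Travel time t = 9000 m / 0.34 m/s = 2.647e+04 s = 0.3064 d.
C = 2.109·exp(−0.45·0.3064) = 2.109·0.8712 = 1.837 mg/L.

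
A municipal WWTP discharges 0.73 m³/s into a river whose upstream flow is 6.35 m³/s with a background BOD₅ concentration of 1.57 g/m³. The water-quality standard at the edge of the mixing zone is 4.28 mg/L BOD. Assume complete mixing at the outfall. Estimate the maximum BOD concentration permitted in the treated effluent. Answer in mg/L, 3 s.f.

27.9 mg/L

Mass balance: 4.28·7.08 = 0.73·Cₑ + 6.35·1.57.
Cₑ = (30.3 − 9.97) / 0.73 = 27.85 mg/L.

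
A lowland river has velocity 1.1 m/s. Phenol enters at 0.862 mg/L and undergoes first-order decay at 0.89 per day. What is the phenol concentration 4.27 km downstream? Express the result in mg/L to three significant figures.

0.828 mg/L

Travel time t = 4.27 km / 1.1 m/s = 4270/1.1 = 3882 s = 0.04493 d.
First-order decay: C = 0.862·exp(−0.89·0.04493) = 0.862·0.9608 = 0.8282 mg/L.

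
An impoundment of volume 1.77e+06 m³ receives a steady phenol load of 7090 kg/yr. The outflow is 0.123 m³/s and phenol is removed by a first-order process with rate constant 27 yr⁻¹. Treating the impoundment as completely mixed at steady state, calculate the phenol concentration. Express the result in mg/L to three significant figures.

Outflow Q = 0.123 m³/s × 3.156e+07 s/yr = 3.882e+06 m³/yr.
Steady-state CSTR mass balance: W = Q·C + k·V·C, so C = W/(Q + kV).
Q + kV = 3.882e+06 + 27·1.77e+06 = 5.167e+07 m³/yr.
C = 7090/5.167e+07 = 0.0001372 kg/m³ = 0.1372 mg/L.

0.137 mg/L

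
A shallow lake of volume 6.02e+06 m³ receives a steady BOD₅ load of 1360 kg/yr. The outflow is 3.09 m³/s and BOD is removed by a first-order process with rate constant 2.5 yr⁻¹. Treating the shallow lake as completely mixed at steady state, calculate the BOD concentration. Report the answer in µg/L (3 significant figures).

12.1 µg/L

Outflow Q = 3.09 m³/s × 3.156e+07 s/yr = 9.751e+07 m³/yr.
Steady-state CSTR mass balance: W = Q·C + k·V·C, so C = W/(Q + kV).
Q + kV = 9.751e+07 + 2.5·6.02e+06 = 1.126e+08 m³/yr.
C = 1360/1.126e+08 = 1.208e-05 kg/m³ = 0.01208 mg/L = 12.08 µg/L.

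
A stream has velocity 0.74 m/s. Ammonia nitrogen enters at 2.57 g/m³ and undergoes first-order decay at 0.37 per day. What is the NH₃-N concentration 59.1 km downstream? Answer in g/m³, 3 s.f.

1.83 g/m³

Travel time t = 59.1 km / 0.74 m/s = 5.91e+04/0.74 = 7.986e+04 s = 0.9244 d.
First-order decay: C = 2.57·exp(−0.37·0.9244) = 2.57·0.7103 = 1.826 g/m³.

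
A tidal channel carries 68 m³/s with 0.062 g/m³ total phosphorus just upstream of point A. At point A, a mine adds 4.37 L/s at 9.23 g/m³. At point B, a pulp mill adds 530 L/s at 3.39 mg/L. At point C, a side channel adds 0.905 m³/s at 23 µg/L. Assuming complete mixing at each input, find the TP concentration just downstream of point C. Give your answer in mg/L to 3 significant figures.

4.37 L/s = 0.00437 m³/s.
After input A: C = (68·0.062 + 0.00437·9.23) / 68 = 0.06259 mg/L.
530 L/s = 0.53 m³/s.
After input B: C = (68·0.06259 + 0.53·3.39) / 68.53 = 0.08832 mg/L.
23 µg/L = 0.023 mg/L.
After input C: C = (68.53·0.08832 + 0.905·0.023) / 69.44 = 0.08747 mg/L.

0.0875 mg/L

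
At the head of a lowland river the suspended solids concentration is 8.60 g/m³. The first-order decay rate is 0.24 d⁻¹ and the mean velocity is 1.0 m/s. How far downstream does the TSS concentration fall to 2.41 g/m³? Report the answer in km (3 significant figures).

From C = C₀·e^(−kt), t = ln(C₀/C)/k = ln(8.60/2.41)/0.24 = 1.272/0.24 = 5.301 d.
Distance = v·t = 1.0 m/s × 4.58e+05 s = 4.58e+05 m = 458 km.

458 km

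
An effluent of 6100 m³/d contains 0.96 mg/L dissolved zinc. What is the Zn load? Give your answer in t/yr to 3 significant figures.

2.14 t/yr

6100 m³/d = 0.0706 m³/s.
Mass flux = Q·C = 0.0706 m³/s × 0.96 g/m³ = 0.06778 g/s.
= 0.06778 g/s × 31.56 = 2.139 t/yr.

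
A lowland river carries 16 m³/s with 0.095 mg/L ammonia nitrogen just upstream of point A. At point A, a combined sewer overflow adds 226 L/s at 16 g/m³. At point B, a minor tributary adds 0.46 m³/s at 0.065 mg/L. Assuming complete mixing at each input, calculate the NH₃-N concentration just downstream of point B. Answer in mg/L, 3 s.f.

226 L/s = 0.226 m³/s.
After input A: C = (16·0.095 + 0.226·16) / 16.23 = 0.3165 mg/L.
After input B: C = (16.23·0.3165 + 0.46·0.065) / 16.69 = 0.3096 mg/L.

0.310 mg/L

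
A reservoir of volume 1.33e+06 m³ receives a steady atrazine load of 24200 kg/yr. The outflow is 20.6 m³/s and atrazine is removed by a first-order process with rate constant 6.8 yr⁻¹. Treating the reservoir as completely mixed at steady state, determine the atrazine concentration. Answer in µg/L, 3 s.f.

Outflow Q = 20.6 m³/s × 3.156e+07 s/yr = 6.501e+08 m³/yr.
Steady-state CSTR mass balance: W = Q·C + k·V·C, so C = W/(Q + kV).
Q + kV = 6.501e+08 + 6.8·1.33e+06 = 6.591e+08 m³/yr.
C = 24200/6.591e+08 = 3.672e-05 kg/m³ = 0.03672 mg/L = 36.72 µg/L.

36.7 µg/L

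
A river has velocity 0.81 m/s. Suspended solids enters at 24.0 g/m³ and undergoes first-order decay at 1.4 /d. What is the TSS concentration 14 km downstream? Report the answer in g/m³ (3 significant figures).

Travel time t = 14 km / 0.81 m/s = 1.4e+04/0.81 = 1.728e+04 s = 0.2 d.
First-order decay: C = 24.0·exp(−1.4·0.2) = 24.0·0.7557 = 18.14 g/m³.

18.1 g/m³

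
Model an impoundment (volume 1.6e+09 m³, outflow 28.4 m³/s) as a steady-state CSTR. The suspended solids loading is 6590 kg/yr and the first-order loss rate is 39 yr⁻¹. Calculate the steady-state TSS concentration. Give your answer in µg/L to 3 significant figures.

0.104 µg/L

Outflow Q = 28.4 m³/s × 3.156e+07 s/yr = 8.962e+08 m³/yr.
Steady-state CSTR mass balance: W = Q·C + k·V·C, so C = W/(Q + kV).
Q + kV = 8.962e+08 + 39·1.6e+09 = 6.33e+10 m³/yr.
C = 6590/6.33e+10 = 1.041e-07 kg/m³ = 0.0001041 mg/L = 0.1041 µg/L.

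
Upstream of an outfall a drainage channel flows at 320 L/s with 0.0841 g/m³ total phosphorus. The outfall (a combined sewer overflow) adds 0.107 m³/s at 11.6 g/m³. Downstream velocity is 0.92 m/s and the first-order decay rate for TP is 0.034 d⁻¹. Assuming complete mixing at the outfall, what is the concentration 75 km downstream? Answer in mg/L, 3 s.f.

320 L/s = 0.32 m³/s.
After complete mixing, C₀ = (0.107·11.6 + 0.32·0.0841) / 0.427 = 2.97 mg/L.
Travel time t = 7.5e+04 m / 0.92 m/s = 8.152e+04 s = 0.9435 d.
C = 2.97·exp(−0.034·0.9435) = 2.97·0.9684 = 2.876 mg/L.

2.88 mg/L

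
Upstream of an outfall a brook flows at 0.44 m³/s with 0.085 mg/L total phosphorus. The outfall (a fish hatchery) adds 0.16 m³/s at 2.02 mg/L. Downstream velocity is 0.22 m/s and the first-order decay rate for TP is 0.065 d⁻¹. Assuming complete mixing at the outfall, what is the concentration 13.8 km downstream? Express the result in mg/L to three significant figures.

After complete mixing, C₀ = (0.16·2.02 + 0.44·0.085) / 0.6 = 0.601 mg/L.
Travel time t = 1.38e+04 m / 0.22 m/s = 6.273e+04 s = 0.726 d.
C = 0.601·exp(−0.065·0.726) = 0.601·0.9539 = 0.5733 mg/L.

0.573 mg/L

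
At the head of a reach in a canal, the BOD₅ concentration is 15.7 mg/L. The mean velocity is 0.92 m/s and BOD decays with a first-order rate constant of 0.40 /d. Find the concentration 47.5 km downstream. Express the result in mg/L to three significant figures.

Travel time t = 47.5 km / 0.92 m/s = 4.75e+04/0.92 = 5.163e+04 s = 0.5976 d.
First-order decay: C = 15.7·exp(−0.40·0.5976) = 15.7·0.7874 = 12.36 mg/L.

12.4 mg/L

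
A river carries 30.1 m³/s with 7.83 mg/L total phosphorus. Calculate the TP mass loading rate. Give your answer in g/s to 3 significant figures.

236 g/s

Mass flux = Q·C = 30.1 m³/s × 7.83 g/m³ = 235.7 g/s.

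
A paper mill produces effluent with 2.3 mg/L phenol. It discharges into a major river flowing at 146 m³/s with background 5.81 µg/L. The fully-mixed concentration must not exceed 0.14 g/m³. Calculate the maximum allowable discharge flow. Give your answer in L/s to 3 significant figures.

9070 L/s

5.81 µg/L = 0.00581 mg/L.
Mass balance at complete mixing: C_std·(Q_w + Q_r) = Q_w·C_e + Q_r·C_b.
Rearranging, Q_w = Q_r·(C_std − C_b)/(C_e − C_std) = 146·(0.14 − 0.00581) / (2.3 − 0.14) = 9.07 m³/s.
= 9070 L/s.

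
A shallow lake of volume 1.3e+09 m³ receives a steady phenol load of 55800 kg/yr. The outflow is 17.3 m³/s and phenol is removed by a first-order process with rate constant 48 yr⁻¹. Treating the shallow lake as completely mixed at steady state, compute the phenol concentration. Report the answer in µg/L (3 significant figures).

0.886 µg/L

Outflow Q = 17.3 m³/s × 3.156e+07 s/yr = 5.459e+08 m³/yr.
Steady-state CSTR mass balance: W = Q·C + k·V·C, so C = W/(Q + kV).
Q + kV = 5.459e+08 + 48·1.3e+09 = 6.295e+10 m³/yr.
C = 55800/6.295e+10 = 8.865e-07 kg/m³ = 0.0008865 mg/L = 0.8865 µg/L.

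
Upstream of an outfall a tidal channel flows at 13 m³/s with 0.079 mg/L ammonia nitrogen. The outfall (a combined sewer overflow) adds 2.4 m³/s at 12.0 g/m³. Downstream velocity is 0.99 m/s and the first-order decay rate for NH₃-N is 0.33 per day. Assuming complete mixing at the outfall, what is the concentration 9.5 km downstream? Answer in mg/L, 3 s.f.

After complete mixing, C₀ = (2.4·12 + 13·0.079) / 15.4 = 1.937 mg/L.
Travel time t = 9500 m / 0.99 m/s = 9596 s = 0.1111 d.
C = 1.937·exp(−0.33·0.1111) = 1.937·0.964 = 1.867 mg/L.

1.87 mg/L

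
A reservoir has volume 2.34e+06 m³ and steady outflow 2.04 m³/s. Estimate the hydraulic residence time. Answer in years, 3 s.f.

Q = 2.04 m³/s × 3.156e+07 s/yr = 6.438e+07 m³/yr.
Hydraulic residence time τ = V/Q = 2.34e+06/6.438e+07 = 0.03635 yr.

0.0363 yr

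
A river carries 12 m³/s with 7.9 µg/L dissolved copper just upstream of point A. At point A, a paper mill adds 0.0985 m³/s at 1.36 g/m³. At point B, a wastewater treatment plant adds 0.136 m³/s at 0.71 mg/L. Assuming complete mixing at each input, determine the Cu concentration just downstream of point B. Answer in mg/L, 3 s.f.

0.0266 mg/L

7.9 µg/L = 0.0079 mg/L.
After input A: C = (12·0.0079 + 0.0985·1.36) / 12.1 = 0.01891 mg/L.
After input B: C = (12.1·0.01891 + 0.136·0.71) / 12.23 = 0.02659 mg/L.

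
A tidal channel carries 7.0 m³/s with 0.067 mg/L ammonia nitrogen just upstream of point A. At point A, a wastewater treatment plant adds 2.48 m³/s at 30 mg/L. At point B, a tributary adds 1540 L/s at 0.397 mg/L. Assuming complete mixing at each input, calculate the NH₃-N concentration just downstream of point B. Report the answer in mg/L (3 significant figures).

6.85 mg/L

After input A: C = (7·0.067 + 2.48·30) / 9.48 = 7.898 mg/L.
1540 L/s = 1.54 m³/s.
After input B: C = (9.48·7.898 + 1.54·0.397) / 11.02 = 6.849 mg/L.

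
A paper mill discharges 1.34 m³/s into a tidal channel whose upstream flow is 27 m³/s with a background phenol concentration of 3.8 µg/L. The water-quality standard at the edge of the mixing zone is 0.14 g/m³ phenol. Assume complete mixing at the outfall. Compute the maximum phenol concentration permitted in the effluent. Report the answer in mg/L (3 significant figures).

2.88 mg/L

3.8 µg/L = 0.0038 mg/L.
Mass balance: 0.14·28.34 = 1.34·Cₑ + 27·0.0038.
Cₑ = (3.968 − 0.1026) / 1.34 = 2.884 mg/L.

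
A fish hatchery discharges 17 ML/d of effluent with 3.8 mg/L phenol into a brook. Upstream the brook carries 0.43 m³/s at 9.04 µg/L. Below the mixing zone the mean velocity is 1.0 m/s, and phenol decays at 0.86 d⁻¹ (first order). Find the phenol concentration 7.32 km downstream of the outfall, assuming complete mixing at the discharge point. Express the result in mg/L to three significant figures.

1.11 mg/L

17 ML/d = 0.1968 m³/s.
9.04 µg/L = 0.00904 mg/L.
After complete mixing, C₀ = (0.1968·3.8 + 0.43·0.00904) / 0.6268 = 1.199 mg/L.
Travel time t = 7320 m / 1.0 m/s = 7320 s = 0.08472 d.
C = 1.199·exp(−0.86·0.08472) = 1.199·0.9297 = 1.115 mg/L.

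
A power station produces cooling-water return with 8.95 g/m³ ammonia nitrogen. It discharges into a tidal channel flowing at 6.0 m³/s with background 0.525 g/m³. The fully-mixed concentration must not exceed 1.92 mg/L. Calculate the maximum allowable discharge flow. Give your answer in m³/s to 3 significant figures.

1.19 m³/s

Mass balance at complete mixing: C_std·(Q_w + Q_r) = Q_w·C_e + Q_r·C_b.
Rearranging, Q_w = Q_r·(C_std − C_b)/(C_e − C_std) = 6.0·(1.92 − 0.525) / (8.95 − 1.92) = 1.191 m³/s.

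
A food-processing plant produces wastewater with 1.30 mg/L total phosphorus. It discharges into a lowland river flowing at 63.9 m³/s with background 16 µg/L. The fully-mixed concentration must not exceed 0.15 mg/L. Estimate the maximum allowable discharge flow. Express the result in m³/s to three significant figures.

16 µg/L = 0.016 mg/L.
Mass balance at complete mixing: C_std·(Q_w + Q_r) = Q_w·C_e + Q_r·C_b.
Rearranging, Q_w = Q_r·(C_std − C_b)/(C_e − C_std) = 63.9·(0.15 − 0.016) / (1.3 − 0.15) = 7.446 m³/s.

7.45 m³/s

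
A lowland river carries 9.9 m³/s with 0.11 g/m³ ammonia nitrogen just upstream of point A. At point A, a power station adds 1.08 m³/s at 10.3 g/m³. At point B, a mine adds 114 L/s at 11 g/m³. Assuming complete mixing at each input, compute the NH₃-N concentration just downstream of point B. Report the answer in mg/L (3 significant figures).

After input A: C = (9.9·0.11 + 1.08·10.3) / 10.98 = 1.112 mg/L.
114 L/s = 0.114 m³/s.
After input B: C = (10.98·1.112 + 0.114·11) / 11.09 = 1.214 mg/L.

1.21 mg/L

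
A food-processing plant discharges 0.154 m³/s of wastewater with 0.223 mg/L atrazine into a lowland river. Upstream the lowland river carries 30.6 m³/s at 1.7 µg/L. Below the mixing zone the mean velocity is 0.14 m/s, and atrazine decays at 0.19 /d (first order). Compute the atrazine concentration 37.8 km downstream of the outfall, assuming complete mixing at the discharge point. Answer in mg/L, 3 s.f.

0.00155 mg/L

1.7 µg/L = 0.0017 mg/L.
After complete mixing, C₀ = (0.154·0.223 + 30.6·0.0017) / 30.75 = 0.002808 mg/L.
Travel time t = 3.78e+04 m / 0.14 m/s = 2.7e+05 s = 3.125 d.
C = 0.002808·exp(−0.19·3.125) = 0.002808·0.5523 = 0.001551 mg/L.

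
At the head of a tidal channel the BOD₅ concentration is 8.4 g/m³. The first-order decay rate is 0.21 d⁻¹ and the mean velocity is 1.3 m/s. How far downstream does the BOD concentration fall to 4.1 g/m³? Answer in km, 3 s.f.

From C = C₀·e^(−kt), t = ln(C₀/C)/k = ln(8.4/4.1)/0.21 = 0.7172/0.21 = 3.415 d.
Distance = v·t = 1.3 m/s × 2.951e+05 s = 3.836e+05 m = 383.6 km.

384 km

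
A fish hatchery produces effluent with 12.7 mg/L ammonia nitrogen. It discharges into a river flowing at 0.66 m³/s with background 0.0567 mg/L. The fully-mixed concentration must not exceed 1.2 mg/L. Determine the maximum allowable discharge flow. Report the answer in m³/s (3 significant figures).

0.0656 m³/s

Mass balance at complete mixing: C_std·(Q_w + Q_r) = Q_w·C_e + Q_r·C_b.
Rearranging, Q_w = Q_r·(C_std − C_b)/(C_e − C_std) = 0.66·(1.2 − 0.0567) / (12.7 − 1.2) = 0.06562 m³/s.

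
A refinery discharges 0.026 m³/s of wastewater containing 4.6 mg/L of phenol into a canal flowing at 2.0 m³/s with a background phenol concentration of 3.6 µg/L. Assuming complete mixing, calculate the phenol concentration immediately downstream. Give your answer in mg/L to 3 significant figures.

0.0626 mg/L

3.6 µg/L = 0.0036 mg/L.
Flow-weighted mixing gives C = (0.026·4.6 + 2·0.0036) / (0.026 + 2) = 0.1268/2.026 = 0.06259 mg/L.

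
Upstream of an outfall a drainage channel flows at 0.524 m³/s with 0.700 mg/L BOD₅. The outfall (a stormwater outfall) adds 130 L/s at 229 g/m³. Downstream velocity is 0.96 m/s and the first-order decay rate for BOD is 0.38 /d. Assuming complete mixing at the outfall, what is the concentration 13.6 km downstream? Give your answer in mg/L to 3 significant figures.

130 L/s = 0.13 m³/s.
After complete mixing, C₀ = (0.13·229 + 0.524·0.7) / 0.654 = 46.08 mg/L.
Travel time t = 1.36e+04 m / 0.96 m/s = 1.417e+04 s = 0.164 d.
C = 46.08·exp(−0.38·0.164) = 46.08·0.9396 = 43.3 mg/L.

43.3 mg/L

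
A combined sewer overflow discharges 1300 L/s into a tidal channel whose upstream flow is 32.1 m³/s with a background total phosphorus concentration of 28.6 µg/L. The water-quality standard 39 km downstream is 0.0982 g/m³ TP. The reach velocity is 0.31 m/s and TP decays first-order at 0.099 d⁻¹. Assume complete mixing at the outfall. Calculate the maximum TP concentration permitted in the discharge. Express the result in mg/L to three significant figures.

1300 L/s = 1.3 m³/s.
28.6 µg/L = 0.0286 mg/L.
Travel time to the compliance point: t = 3.9e+04/0.31 = 1.258e+05 s = 1.456 d; decay factor exp(−0.099·1.456) = 0.8658.
So the concentration just after mixing may be at most 0.0982/0.8658 = 0.1134 mg/L.
Mass balance: 0.1134·33.4 = 1.3·Cₑ + 32.1·0.0286.
Cₑ = (3.788 − 0.9181) / 1.3 = 2.208 mg/L.

2.21 mg/L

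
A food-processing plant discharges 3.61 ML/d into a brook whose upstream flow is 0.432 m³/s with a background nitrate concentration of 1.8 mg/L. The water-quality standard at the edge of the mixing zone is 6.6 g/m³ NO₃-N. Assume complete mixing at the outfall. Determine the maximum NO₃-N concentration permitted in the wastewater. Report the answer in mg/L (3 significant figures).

3.61 ML/d = 0.04178 m³/s.
Mass balance: 6.6·0.4738 = 0.04178·Cₑ + 0.432·1.8.
Cₑ = (3.127 − 0.7776) / 0.04178 = 56.23 mg/L.

56.2 mg/L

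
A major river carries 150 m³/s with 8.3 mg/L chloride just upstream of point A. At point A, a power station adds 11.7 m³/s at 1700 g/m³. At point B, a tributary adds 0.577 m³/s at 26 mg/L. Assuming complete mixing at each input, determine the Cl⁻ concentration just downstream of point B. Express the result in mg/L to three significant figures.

After input A: C = (150·8.3 + 11.7·1700) / 161.7 = 130.7 mg/L.
After input B: C = (161.7·130.7 + 0.577·26) / 162.3 = 130.3 mg/L.

130 mg/L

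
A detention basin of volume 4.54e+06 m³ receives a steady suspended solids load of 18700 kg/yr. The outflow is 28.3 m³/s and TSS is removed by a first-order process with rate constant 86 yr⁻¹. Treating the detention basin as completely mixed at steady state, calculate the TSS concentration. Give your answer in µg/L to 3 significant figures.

Outflow Q = 28.3 m³/s × 3.156e+07 s/yr = 8.931e+08 m³/yr.
Steady-state CSTR mass balance: W = Q·C + k·V·C, so C = W/(Q + kV).
Q + kV = 8.931e+08 + 86·4.54e+06 = 1.284e+09 m³/yr.
C = 18700/1.284e+09 = 1.457e-05 kg/m³ = 0.01457 mg/L = 14.57 µg/L.

14.6 µg/L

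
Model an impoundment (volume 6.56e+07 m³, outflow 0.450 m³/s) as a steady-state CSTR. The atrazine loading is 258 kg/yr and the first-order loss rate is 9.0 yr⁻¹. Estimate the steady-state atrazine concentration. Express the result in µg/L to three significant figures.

0.427 µg/L

Outflow Q = 0.450 m³/s × 3.156e+07 s/yr = 1.42e+07 m³/yr.
Steady-state CSTR mass balance: W = Q·C + k·V·C, so C = W/(Q + kV).
Q + kV = 1.42e+07 + 9.0·6.56e+07 = 6.046e+08 m³/yr.
C = 258/6.046e+08 = 4.267e-07 kg/m³ = 0.0004267 mg/L = 0.4267 µg/L.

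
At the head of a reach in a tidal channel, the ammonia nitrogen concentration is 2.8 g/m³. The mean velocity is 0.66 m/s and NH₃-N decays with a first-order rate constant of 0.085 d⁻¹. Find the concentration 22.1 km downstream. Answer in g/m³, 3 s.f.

2.71 g/m³

Travel time t = 22.1 km / 0.66 m/s = 2.21e+04/0.66 = 3.348e+04 s = 0.3876 d.
First-order decay: C = 2.8·exp(−0.085·0.3876) = 2.8·0.9676 = 2.709 g/m³.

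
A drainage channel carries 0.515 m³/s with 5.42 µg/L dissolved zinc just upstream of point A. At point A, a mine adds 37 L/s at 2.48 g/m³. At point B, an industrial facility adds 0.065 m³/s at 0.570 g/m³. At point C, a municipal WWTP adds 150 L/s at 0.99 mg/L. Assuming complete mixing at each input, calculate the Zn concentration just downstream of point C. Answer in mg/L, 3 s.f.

0.365 mg/L

5.42 µg/L = 0.00542 mg/L.
37 L/s = 0.037 m³/s.
After input A: C = (0.515·0.00542 + 0.037·2.48) / 0.552 = 0.1713 mg/L.
After input B: C = (0.552·0.1713 + 0.065·0.57) / 0.617 = 0.2133 mg/L.
150 L/s = 0.15 m³/s.
After input C: C = (0.617·0.2133 + 0.15·0.99) / 0.767 = 0.3652 mg/L.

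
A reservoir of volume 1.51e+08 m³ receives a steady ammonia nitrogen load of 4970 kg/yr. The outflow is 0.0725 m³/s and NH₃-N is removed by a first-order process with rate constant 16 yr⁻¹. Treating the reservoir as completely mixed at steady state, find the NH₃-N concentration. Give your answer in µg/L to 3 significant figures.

2.06 µg/L

Outflow Q = 0.0725 m³/s × 3.156e+07 s/yr = 2.288e+06 m³/yr.
Steady-state CSTR mass balance: W = Q·C + k·V·C, so C = W/(Q + kV).
Q + kV = 2.288e+06 + 16·1.51e+08 = 2.418e+09 m³/yr.
C = 4970/2.418e+09 = 2.055e-06 kg/m³ = 0.002055 mg/L = 2.055 µg/L.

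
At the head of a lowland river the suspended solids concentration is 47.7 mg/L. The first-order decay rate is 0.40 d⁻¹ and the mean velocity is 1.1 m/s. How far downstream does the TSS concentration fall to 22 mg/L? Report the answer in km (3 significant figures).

From C = C₀·e^(−kt), t = ln(C₀/C)/k = ln(47.7/22)/0.40 = 0.7739/0.40 = 1.935 d.
Distance = v·t = 1.1 m/s × 1.672e+05 s = 1.839e+05 m = 183.9 km.

184 km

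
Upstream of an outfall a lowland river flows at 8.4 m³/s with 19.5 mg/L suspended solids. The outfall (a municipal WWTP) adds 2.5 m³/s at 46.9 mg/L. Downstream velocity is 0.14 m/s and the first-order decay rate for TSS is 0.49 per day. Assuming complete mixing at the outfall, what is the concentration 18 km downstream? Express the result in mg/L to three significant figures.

12.4 mg/L

After complete mixing, C₀ = (2.5·46.9 + 8.4·19.5) / 10.9 = 25.78 mg/L.
Travel time t = 1.8e+04 m / 0.14 m/s = 1.286e+05 s = 1.488 d.
C = 25.78·exp(−0.49·1.488) = 25.78·0.4823 = 12.44 mg/L.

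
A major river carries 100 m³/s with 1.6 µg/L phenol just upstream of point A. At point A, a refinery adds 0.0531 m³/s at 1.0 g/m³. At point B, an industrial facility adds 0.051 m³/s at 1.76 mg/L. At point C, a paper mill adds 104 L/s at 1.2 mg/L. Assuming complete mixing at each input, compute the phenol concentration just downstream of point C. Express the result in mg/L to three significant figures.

1.6 µg/L = 0.0016 mg/L.
After input A: C = (100·0.0016 + 0.0531·1) / 100.1 = 0.00213 mg/L.
After input B: C = (100.1·0.00213 + 0.051·1.76) / 100.1 = 0.003025 mg/L.
104 L/s = 0.104 m³/s.
After input C: C = (100.1·0.003025 + 0.104·1.2) / 100.2 = 0.004268 mg/L.

0.00427 mg/L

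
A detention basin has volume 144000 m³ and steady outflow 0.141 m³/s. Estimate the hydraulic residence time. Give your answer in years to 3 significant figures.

0.0324 yr

Q = 0.141 m³/s × 3.156e+07 s/yr = 4.45e+06 m³/yr.
Hydraulic residence time τ = V/Q = 144000/4.45e+06 = 0.03236 yr.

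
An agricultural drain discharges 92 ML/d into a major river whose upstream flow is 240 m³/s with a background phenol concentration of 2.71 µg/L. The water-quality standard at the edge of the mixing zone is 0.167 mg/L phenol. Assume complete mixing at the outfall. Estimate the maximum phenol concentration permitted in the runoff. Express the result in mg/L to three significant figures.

37.2 mg/L

92 ML/d = 1.065 m³/s.
2.71 µg/L = 0.00271 mg/L.
Mass balance: 0.167·241.1 = 1.065·Cₑ + 240·0.00271.
Cₑ = (40.26 − 0.6504) / 1.065 = 37.2 mg/L.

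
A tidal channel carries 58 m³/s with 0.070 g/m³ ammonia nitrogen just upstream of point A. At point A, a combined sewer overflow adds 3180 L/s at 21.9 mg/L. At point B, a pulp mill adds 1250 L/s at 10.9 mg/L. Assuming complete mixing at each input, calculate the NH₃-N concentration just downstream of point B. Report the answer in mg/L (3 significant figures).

1.40 mg/L

3180 L/s = 3.18 m³/s.
After input A: C = (58·0.07 + 3.18·21.9) / 61.18 = 1.205 mg/L.
1250 L/s = 1.25 m³/s.
After input B: C = (61.18·1.205 + 1.25·10.9) / 62.43 = 1.399 mg/L.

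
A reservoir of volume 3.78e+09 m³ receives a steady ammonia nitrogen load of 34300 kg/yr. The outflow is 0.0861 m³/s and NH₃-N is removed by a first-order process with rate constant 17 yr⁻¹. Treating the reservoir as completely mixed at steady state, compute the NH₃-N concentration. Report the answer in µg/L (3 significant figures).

Outflow Q = 0.0861 m³/s × 3.156e+07 s/yr = 2.717e+06 m³/yr.
Steady-state CSTR mass balance: W = Q·C + k·V·C, so C = W/(Q + kV).
Q + kV = 2.717e+06 + 17·3.78e+09 = 6.426e+10 m³/yr.
C = 34300/6.426e+10 = 5.337e-07 kg/m³ = 0.0005337 mg/L = 0.5337 µg/L.

0.534 µg/L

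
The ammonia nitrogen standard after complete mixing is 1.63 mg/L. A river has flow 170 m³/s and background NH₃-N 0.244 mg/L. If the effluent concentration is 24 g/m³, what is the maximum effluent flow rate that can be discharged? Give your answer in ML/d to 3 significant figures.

Mass balance at complete mixing: C_std·(Q_w + Q_r) = Q_w·C_e + Q_r·C_b.
Rearranging, Q_w = Q_r·(C_std − C_b)/(C_e − C_std) = 170·(1.63 − 0.244) / (24 − 1.63) = 10.53 m³/s.
= 910 ML/d.

910 ML/d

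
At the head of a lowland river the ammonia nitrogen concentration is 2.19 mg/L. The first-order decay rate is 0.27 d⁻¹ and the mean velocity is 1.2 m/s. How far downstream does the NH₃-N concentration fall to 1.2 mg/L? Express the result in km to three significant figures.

From C = C₀·e^(−kt), t = ln(C₀/C)/k = ln(2.19/1.2)/0.27 = 0.6016/0.27 = 2.228 d.
Distance = v·t = 1.2 m/s × 1.925e+05 s = 2.31e+05 m = 231 km.

231 km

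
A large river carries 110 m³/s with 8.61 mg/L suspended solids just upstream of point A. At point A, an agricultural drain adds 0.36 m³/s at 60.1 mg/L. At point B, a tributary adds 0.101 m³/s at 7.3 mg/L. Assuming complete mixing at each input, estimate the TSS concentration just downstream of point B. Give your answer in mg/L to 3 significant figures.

After input A: C = (110·8.61 + 0.36·60.1) / 110.4 = 8.778 mg/L.
After input B: C = (110.4·8.778 + 0.101·7.3) / 110.5 = 8.777 mg/L.

8.78 mg/L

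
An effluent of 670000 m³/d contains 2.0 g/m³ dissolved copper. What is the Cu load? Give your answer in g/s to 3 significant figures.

670000 m³/d = 7.755 m³/s.
Mass flux = Q·C = 7.755 m³/s × 2 g/m³ = 15.51 g/s.

15.5 g/s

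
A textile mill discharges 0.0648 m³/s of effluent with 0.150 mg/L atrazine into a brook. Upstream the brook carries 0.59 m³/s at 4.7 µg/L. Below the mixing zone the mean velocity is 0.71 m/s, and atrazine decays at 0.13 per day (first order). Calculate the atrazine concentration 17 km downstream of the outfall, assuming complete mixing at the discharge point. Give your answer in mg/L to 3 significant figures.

4.7 µg/L = 0.0047 mg/L.
After complete mixing, C₀ = (0.0648·0.15 + 0.59·0.0047) / 0.6548 = 0.01908 mg/L.
Travel time t = 1.7e+04 m / 0.71 m/s = 2.394e+04 s = 0.2771 d.
C = 0.01908·exp(−0.13·0.2771) = 0.01908·0.9646 = 0.0184 mg/L.

0.0184 mg/L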